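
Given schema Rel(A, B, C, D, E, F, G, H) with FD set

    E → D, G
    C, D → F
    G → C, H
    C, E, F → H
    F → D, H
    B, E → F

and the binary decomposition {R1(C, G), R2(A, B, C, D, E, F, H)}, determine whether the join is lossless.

Common attributes: R1 ∩ R2 = {C}.
No dependency enlarges {C}, so (C)⁺ = {C}.
The closure contains neither all of R1 = {C, G} nor all of R2 = {A, B, C, D, E, F, H}, so the common attributes are not a superkey of either fragment. The join is lossy.

No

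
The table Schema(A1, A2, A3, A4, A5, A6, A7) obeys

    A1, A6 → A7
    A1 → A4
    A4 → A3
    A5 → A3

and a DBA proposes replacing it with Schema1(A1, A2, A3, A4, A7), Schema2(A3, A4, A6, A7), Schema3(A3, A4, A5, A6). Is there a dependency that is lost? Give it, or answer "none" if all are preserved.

A1, A6 → A7

Check A1, A6 → A7: no single fragment contains all of {A1, A6, A7}, and the restricted closure of {A1, A6} across the fragments never reaches {A7}.
A1 → A4 is preserved.
A4 → A3 is preserved.
A5 → A3 is preserved.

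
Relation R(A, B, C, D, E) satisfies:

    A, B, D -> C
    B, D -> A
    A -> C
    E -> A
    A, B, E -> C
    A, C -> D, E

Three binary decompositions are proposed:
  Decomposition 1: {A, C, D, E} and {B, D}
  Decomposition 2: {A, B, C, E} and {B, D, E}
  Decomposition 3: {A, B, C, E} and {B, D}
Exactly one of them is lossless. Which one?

Decomposition 2

Decomposition 1: common = {D}, closure = {D} → lossy.
Decomposition 2: common = {B, E}, closure = {A, B, C, D, E} → lossless.
Decomposition 3: common = {B}, closure = {B} → lossy.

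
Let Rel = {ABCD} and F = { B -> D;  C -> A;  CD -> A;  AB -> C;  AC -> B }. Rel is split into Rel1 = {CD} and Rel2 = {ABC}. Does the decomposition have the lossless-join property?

Yes

Common attributes: Rel1 ∩ Rel2 = {C}.
Closure of {C}: C → A applies, adding A; AC → B applies, adding B; B → D applies, adding D. So (C)⁺ = {ABCD}.
This closure contains every attribute of Rel1, so Rel1 ∩ Rel2 → Rel1. The join is lossless.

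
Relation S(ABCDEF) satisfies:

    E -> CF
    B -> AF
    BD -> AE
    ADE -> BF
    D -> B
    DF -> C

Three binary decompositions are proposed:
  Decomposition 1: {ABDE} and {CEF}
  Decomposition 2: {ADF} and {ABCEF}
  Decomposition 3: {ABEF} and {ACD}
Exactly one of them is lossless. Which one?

Decomposition 1: common = {E}, closure = {CEF} → lossless.
Decomposition 2: common = {AF}, closure = {AF} → lossy.
Decomposition 3: common = {A}, closure = {A} → lossy.

Decomposition 1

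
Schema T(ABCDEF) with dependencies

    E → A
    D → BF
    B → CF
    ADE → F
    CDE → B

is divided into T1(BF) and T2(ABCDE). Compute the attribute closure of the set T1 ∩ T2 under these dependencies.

T1 ∩ T2 = {B}.
B → CF applies, adding CF
Closure: {BCF}.

BCF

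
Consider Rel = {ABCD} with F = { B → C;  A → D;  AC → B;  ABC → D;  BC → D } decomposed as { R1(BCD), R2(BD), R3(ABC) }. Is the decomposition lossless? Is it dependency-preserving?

lossless but not dependency-preserving

Lossless test (chase): Rows 1 and 2 agree on B; apply B→C and equate their C entries. Rows 1 and 3 agree on BC; apply BC→D and equate their D entries. Row 3 is now all distinguished symbols — the join is lossless.
Dependency preservation: the restricted closure of {A} across the fragments never reaches {D}, so A → D cannot be enforced without a join — not preserved.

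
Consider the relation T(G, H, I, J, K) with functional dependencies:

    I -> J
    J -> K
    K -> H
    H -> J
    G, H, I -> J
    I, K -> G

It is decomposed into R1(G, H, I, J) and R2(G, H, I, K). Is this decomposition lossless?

Common attributes: R1 ∩ R2 = {G, H, I}.
Closure of {G, H, I}: I → J applies, adding J; J → K applies, adding K. So (G, H, I)⁺ = {G, H, I, J, K}.
This closure contains every attribute of R1, so R1 ∩ R2 → R1. The join is lossless.

Yes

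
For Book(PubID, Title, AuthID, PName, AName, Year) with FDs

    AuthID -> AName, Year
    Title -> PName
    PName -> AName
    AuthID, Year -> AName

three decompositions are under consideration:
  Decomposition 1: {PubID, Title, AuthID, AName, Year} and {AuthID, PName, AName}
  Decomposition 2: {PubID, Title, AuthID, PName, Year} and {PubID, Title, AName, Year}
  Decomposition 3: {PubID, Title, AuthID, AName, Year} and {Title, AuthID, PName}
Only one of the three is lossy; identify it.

Decomposition 1

Decomposition 1: common = {AuthID, AName}, closure = {AuthID, AName, Year} → lossy.
Decomposition 2: common = {PubID, Title, Year}, closure = {PubID, Title, PName, AName, Year} → lossless.
Decomposition 3: common = {Title, AuthID}, closure = {Title, AuthID, PName, AName, Year} → lossless.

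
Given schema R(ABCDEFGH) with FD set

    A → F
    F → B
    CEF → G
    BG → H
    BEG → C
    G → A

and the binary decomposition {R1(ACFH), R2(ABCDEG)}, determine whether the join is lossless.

Common attributes: R1 ∩ R2 = {AC}.
Closure of {AC}: A → F applies, adding F; F → B applies, adding B. So (AC)⁺ = {ABCF}.
The closure contains neither all of R1 = {ACFH} nor all of R2 = {ABCDEG}, so the common attributes are not a superkey of either fragment. The join is lossy.

No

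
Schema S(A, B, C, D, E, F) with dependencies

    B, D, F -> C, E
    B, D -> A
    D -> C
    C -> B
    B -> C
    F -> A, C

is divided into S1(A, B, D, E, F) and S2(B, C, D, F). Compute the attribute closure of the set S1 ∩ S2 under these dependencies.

S1 ∩ S2 = {B, D, F}.
B, D, F → C, E applies, adding C, E
B, D → A applies, adding A
Closure: {A, B, C, D, E, F}.

A, B, C, D, E, F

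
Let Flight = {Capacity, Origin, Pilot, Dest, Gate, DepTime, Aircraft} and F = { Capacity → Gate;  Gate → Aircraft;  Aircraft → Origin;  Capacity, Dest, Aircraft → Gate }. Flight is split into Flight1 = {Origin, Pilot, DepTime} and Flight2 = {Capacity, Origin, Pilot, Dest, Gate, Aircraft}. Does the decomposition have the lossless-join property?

Common attributes: Flight1 ∩ Flight2 = {Origin, Pilot}.
No dependency enlarges {Origin, Pilot}, so (Origin, Pilot)⁺ = {Origin, Pilot}.
The closure contains neither all of Flight1 = {Origin, Pilot, DepTime} nor all of Flight2 = {Capacity, Origin, Pilot, Dest, Gate, Aircraft}, so the common attributes are not a superkey of either fragment. The join is lossy.

No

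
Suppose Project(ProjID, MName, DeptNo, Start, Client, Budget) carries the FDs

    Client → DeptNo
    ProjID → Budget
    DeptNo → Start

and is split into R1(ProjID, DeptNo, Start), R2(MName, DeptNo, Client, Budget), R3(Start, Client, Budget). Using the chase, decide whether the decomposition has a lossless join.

Chase test. Columns are ProjID, MName, DeptNo, Start, Client, Budget; row i has aⱼ where attribute j ∈ Ri, else bᵢⱼ.
Initial tableau (one row per fragment):
  row 1: a1 b12 a3 a4 b15 b16
  row 2: b21 a2 a3 b24 a5 a6
  row 3: b31 b32 b33 a4 a5 a6
Rows 2 and 3 agree on Client; apply Client→DeptNo and equate their DeptNo entries.
Rows 1 and 2 agree on DeptNo; apply DeptNo→Start and equate their Start entries.
No row becomes fully distinguished — the join is lossy.

No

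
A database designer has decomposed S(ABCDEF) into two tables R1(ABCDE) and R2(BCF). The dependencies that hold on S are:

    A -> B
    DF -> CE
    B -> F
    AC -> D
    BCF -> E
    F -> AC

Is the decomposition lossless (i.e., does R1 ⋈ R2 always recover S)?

Yes

Common attributes: R1 ∩ R2 = {BC}.
Closure of {BC}: B → F applies, adding F; BCF → E applies, adding E; F → AC applies, adding A; AC → D applies, adding D. So (BC)⁺ = {ABCDEF}.
This closure contains every attribute of R1, so R1 ∩ R2 → R1. The join is lossless.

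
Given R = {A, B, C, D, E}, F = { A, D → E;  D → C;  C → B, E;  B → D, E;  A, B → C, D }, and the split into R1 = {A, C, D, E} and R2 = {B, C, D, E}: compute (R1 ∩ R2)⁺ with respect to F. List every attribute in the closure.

B, C, D, E

R1 ∩ R2 = {C, D, E}.
C → B, E applies, adding B
Closure: {B, C, D, E}.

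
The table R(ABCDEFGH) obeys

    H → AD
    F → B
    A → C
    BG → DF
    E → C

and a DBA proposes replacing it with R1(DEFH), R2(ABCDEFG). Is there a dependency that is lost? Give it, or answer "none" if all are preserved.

Check H → AD: no single fragment contains all of {ADH}, and the restricted closure of {H} across the fragments never reaches {AD}.
F → B is preserved.
A → C is preserved.
BG → DF is preserved.
E → C is preserved.

H → AD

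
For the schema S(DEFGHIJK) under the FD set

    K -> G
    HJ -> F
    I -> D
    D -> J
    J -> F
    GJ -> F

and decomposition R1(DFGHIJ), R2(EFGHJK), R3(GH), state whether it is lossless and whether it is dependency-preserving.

lossy but dependency-preserving

Lossless test (chase): applying each FD to every pair of rows produces no changes in the tableau, so no row becomes fully distinguished — the join is lossy.
Dependency preservation: every FD's attributes lie within a single fragment, so each can be enforced locally — preserved.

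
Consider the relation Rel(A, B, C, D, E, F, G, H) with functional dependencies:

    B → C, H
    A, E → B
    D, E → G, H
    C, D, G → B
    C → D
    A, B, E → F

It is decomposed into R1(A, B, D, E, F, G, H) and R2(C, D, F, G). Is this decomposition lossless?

No

Common attributes: R1 ∩ R2 = {D, F, G}.
No dependency enlarges {D, F, G}, so (D, F, G)⁺ = {D, F, G}.
The closure contains neither all of R1 = {A, B, D, E, F, G, H} nor all of R2 = {C, D, F, G}, so the common attributes are not a superkey of either fragment. The join is lossy.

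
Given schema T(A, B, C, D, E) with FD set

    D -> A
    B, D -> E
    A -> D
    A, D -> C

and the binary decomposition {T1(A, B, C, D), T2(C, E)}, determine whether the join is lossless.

Common attributes: T1 ∩ T2 = {C}.
No dependency enlarges {C}, so (C)⁺ = {C}.
The closure contains neither all of T1 = {A, B, C, D} nor all of T2 = {C, E}, so the common attributes are not a superkey of either fragment. The join is lossy.

No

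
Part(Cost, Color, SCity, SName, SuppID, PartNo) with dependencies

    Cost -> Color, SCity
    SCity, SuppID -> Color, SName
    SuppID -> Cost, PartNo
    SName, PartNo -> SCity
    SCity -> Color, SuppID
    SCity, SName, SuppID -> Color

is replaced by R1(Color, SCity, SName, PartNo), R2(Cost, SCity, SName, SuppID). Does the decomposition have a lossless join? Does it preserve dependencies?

lossless and dependency-preserving

Lossless test: (SCity, SName)⁺ = {Cost, Color, SCity, SName, SuppID, PartNo}, which contains all of one fragment — lossless.
Dependency preservation: Cost → Color, SCity; SCity, SuppID → Color, SName; SuppID → Cost, PartNo; SCity → Color, SuppID; SCity, SName, SuppID → Color are not contained in any single fragment, but the restricted closure of each left-hand side across the fragments still reaches the right-hand side; the remaining FDs each lie inside some fragment. All dependencies are preserved.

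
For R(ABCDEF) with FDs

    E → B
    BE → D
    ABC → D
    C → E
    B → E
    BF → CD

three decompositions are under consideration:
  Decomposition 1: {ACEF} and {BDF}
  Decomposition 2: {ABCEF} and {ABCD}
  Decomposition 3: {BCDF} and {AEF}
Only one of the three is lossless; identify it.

Decomposition 2

Decomposition 1: common = {F}, closure = {F} → lossy.
Decomposition 2: common = {ABC}, closure = {ABCDE} → lossless.
Decomposition 3: common = {F}, closure = {F} → lossy.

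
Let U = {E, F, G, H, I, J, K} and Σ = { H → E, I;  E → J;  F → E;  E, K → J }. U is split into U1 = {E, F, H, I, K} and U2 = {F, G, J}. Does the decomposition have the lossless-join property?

Common attributes: U1 ∩ U2 = {F}.
Closure of {F}: F → E applies, adding E; E → J applies, adding J. So (F)⁺ = {E, F, J}.
The closure contains neither all of U1 = {E, F, H, I, K} nor all of U2 = {F, G, J}, so the common attributes are not a superkey of either fragment. The join is lossy.

No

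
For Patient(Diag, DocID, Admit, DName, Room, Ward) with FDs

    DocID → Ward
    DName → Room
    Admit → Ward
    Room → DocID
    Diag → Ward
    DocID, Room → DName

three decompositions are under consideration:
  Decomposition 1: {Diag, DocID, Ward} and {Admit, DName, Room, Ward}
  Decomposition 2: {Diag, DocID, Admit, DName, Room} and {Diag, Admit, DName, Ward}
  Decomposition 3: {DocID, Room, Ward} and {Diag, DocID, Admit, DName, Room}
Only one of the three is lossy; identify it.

Decomposition 1: common = {Ward}, closure = {Ward} → lossy.
Decomposition 2: common = {Diag, Admit, DName}, closure = {Diag, DocID, Admit, DName, Room, Ward} → lossless.
Decomposition 3: common = {DocID, Room}, closure = {DocID, DName, Room, Ward} → lossless.

Decomposition 1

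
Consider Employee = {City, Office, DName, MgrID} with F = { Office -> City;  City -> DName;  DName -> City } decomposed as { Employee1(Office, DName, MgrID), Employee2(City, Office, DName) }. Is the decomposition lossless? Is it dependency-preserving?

lossless and dependency-preserving

Lossless test: (Office, DName)⁺ = {City, Office, DName}, which contains all of one fragment — lossless.
Dependency preservation: every FD's attributes lie within a single fragment, so each can be enforced locally — preserved.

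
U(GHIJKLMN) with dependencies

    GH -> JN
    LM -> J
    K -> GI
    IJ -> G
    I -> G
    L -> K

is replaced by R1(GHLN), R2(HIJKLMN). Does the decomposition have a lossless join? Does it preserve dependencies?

Lossless test: (HLN)⁺ = {GHIJKLN}, which contains all of one fragment — lossless.
Dependency preservation: the restricted closure of {GH} across the fragments never reaches {JN}, so GH → JN cannot be enforced without a join — not preserved.

lossless but not dependency-preserving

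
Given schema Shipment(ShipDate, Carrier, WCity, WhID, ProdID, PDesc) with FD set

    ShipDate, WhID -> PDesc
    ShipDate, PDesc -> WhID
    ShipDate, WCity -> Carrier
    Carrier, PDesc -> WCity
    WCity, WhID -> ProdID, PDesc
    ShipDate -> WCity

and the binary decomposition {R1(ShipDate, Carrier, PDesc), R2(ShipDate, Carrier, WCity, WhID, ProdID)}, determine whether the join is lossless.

Common attributes: R1 ∩ R2 = {ShipDate, Carrier}.
Closure of {ShipDate, Carrier}: ShipDate → WCity applies, adding WCity. So (ShipDate, Carrier)⁺ = {ShipDate, Carrier, WCity}.
The closure contains neither all of R1 = {ShipDate, Carrier, PDesc} nor all of R2 = {ShipDate, Carrier, WCity, WhID, ProdID}, so the common attributes are not a superkey of either fragment. The join is lossy.

No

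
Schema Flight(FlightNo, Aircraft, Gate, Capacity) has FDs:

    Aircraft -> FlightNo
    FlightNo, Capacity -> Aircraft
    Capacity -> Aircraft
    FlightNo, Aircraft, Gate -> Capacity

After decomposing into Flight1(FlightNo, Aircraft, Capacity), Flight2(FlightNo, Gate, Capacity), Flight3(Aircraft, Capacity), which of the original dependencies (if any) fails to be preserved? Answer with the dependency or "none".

Check FlightNo, Aircraft, Gate → Capacity: no single fragment contains all of {FlightNo, Aircraft, Gate, Capacity}, and the restricted closure of {FlightNo, Aircraft, Gate} across the fragments never reaches {Capacity}.
Aircraft → FlightNo is preserved.
FlightNo, Capacity → Aircraft is preserved.
Capacity → Aircraft is preserved.

FlightNo, Aircraft, Gate -> Capacity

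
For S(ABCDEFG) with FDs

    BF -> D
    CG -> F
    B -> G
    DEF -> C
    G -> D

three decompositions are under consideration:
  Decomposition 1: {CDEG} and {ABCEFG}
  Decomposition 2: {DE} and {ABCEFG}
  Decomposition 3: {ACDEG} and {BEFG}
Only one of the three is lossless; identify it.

Decomposition 1: common = {CEG}, closure = {CDEFG} → lossless.
Decomposition 2: common = {E}, closure = {E} → lossy.
Decomposition 3: common = {EG}, closure = {DEG} → lossy.

Decomposition 1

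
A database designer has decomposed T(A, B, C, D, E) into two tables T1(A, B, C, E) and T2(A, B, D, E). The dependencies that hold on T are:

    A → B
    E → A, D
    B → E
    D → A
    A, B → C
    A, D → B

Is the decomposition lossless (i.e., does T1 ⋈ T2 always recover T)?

Yes

Common attributes: T1 ∩ T2 = {A, B, E}.
Closure of {A, B, E}: E → A, D applies, adding D; A, B → C applies, adding C. So (A, B, E)⁺ = {A, B, C, D, E}.
This closure contains every attribute of T1, so T1 ∩ T2 → T1. The join is lossless.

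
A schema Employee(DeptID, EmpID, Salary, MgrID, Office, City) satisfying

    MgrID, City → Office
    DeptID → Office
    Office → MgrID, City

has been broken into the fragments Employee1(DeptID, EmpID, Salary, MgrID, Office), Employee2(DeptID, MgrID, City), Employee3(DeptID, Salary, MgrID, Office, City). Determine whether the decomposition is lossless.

Chase test. Columns are DeptID, EmpID, Salary, MgrID, Office, City; row i has aⱼ where attribute j ∈ Employeei, else bᵢⱼ.
Initial tableau (one row per fragment):
  row 1: a1 a2 a3 a4 a5 b16
  row 2: a1 b22 b23 a4 b25 a6
  row 3: a1 b32 a3 a4 a5 a6
Rows 2 and 3 agree on MgrID, City; apply MgrID, City→Office and equate their Office entries.
Rows 1 and 2 agree on Office; apply Office→MgrID, City and equate their MgrID, City entries.
Row 1 is now all distinguished symbols — the join is lossless.

Yes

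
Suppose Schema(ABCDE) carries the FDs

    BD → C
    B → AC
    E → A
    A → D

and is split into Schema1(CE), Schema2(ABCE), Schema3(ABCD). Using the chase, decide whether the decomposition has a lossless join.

Chase test. Columns are ABCDE; row i has aⱼ where attribute j ∈ Schemai, else bᵢⱼ.
Initial tableau (one row per fragment):
  row 1: b11 b12 a3 b14 a5
  row 2: a1 a2 a3 b24 a5
  row 3: a1 a2 a3 a4 b35
Rows 1 and 2 agree on E; apply E→A and equate their A entries.
Rows 1 and 2 agree on A; apply A→D and equate their D entries.
Rows 1 and 3 agree on A; apply A→D and equate their D entries.
Row 2 is now all distinguished symbols — the join is lossless.

Yes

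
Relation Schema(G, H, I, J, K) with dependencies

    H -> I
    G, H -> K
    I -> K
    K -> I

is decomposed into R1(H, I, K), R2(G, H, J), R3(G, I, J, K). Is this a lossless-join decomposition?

Chase test. Columns are G, H, I, J, K; row i has aⱼ where attribute j ∈ Ri, else bᵢⱼ.
Initial tableau (one row per fragment):
  row 1: b11 a2 a3 b14 a5
  row 2: a1 a2 b23 a4 b25
  row 3: a1 b32 a3 a4 a5
Rows 1 and 2 agree on H; apply H→I and equate their I entries.
Rows 1 and 2 agree on I; apply I→K and equate their K entries.
Row 2 is now all distinguished symbols — the join is lossless.

Yes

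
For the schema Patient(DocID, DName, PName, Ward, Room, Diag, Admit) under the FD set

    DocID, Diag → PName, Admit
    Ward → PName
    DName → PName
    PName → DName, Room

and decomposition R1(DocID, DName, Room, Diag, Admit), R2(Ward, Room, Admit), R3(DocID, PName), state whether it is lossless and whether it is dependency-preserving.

Lossless test (chase): applying each FD to every pair of rows produces no changes in the tableau, so no row becomes fully distinguished — the join is lossy.
Dependency preservation: the restricted closure of {DocID, Diag} across the fragments never reaches {PName, Admit}, so DocID, Diag → PName, Admit cannot be enforced without a join — not preserved.

lossy and not dependency-preserving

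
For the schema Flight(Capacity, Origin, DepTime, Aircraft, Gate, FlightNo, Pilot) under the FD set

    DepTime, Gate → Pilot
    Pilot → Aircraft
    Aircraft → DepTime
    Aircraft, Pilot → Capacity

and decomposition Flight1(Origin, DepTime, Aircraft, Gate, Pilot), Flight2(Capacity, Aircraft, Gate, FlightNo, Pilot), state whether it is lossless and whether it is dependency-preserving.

lossy but dependency-preserving

Lossless test: (Aircraft, Gate, Pilot)⁺ = {Capacity, DepTime, Aircraft, Gate, Pilot}, which is a superkey of neither fragment — lossy.
Dependency preservation: every FD's attributes lie within a single fragment, so each can be enforced locally — preserved.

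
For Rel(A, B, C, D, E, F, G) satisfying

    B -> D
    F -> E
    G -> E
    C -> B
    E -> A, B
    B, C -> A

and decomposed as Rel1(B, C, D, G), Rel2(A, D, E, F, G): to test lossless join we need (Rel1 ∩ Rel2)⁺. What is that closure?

Rel1 ∩ Rel2 = {D, G}.
G → E applies, adding E
E → A, B applies, adding A, B
Closure: {A, B, D, E, G}.

A, B, D, E, G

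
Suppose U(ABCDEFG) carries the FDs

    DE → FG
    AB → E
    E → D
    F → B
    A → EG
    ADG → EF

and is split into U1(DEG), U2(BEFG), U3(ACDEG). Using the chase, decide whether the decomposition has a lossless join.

Chase test. Columns are ABCDEFG; row i has aⱼ where attribute j ∈ Ui, else bᵢⱼ.
Initial tableau (one row per fragment):
  row 1: b11 b12 b13 a4 a5 b16 a7
  row 2: b21 a2 b23 b24 a5 a6 a7
  row 3: a1 b32 a3 a4 a5 b36 a7
Rows 1 and 3 agree on DE; apply DE→FG and equate their FG entries.
Rows 1 and 2 agree on E; apply E→D and equate their D entries.
Rows 1 and 3 agree on F; apply F→B and equate their B entries.
Rows 1 and 2 agree on DE; apply DE→FG and equate their FG entries.
Rows 1 and 2 agree on F; apply F→B and equate their B entries.
Row 3 is now all distinguished symbols — the join is lossless.

Yes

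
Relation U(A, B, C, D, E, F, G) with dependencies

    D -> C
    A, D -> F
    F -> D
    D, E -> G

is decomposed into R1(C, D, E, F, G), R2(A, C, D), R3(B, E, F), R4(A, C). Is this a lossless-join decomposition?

No

Chase test. Columns are A, B, C, D, E, F, G; row i has aⱼ where attribute j ∈ Ri, else bᵢⱼ.
Initial tableau (one row per fragment):
  row 1: b11 b12 a3 a4 a5 a6 a7
  row 2: a1 b22 a3 a4 b25 b26 b27
  row 3: b31 a2 b33 b34 a5 a6 b37
  row 4: a1 b42 a3 b44 b45 b46 b47
Rows 1 and 3 agree on F; apply F→D and equate their D entries.
Rows 1 and 3 agree on D, E; apply D, E→G and equate their G entries.
Rows 1 and 3 agree on D; apply D→C and equate their C entries.
No row becomes fully distinguished — the join is lossy.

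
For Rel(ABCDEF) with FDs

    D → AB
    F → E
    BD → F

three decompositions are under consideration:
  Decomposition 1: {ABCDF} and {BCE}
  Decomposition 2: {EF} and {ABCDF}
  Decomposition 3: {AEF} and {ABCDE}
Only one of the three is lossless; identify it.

Decomposition 2

Decomposition 1: common = {BC}, closure = {BC} → lossy.
Decomposition 2: common = {F}, closure = {EF} → lossless.
Decomposition 3: common = {AE}, closure = {AE} → lossy.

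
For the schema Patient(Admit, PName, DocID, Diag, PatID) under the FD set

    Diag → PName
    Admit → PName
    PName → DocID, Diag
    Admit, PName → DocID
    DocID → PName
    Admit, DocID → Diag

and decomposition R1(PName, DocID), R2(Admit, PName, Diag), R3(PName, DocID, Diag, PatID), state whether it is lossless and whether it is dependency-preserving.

lossy but dependency-preserving

Lossless test (chase): Rows 1 and 2 agree on PName; apply PName→DocID, Diag and equate their DocID, Diag entries. No row becomes fully distinguished — the join is lossy.
Dependency preservation: Admit, PName → DocID; Admit, DocID → Diag are not contained in any single fragment, but the restricted closure of each left-hand side across the fragments still reaches the right-hand side; the remaining FDs each lie inside some fragment. All dependencies are preserved.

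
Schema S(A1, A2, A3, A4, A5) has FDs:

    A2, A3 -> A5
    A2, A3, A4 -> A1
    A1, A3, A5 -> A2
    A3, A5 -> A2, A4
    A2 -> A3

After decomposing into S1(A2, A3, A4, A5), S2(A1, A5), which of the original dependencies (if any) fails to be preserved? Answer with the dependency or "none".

A2, A3, A4 -> A1

Check A2, A3, A4 → A1: no single fragment contains all of {A1, A2, A3, A4}, and the restricted closure of {A2, A3, A4} across the fragments never reaches {A1}.
A2, A3 → A5 is preserved.
A1, A3, A5 → A2 is preserved.
A3, A5 → A2, A4 is preserved.
A2 → A3 is preserved.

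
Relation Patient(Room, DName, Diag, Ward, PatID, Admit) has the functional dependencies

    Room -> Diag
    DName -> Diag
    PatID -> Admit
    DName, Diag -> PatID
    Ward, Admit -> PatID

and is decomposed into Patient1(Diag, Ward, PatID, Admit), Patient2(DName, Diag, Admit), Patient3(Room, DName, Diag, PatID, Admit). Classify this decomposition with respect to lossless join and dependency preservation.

Lossless test (chase): Rows 2 and 3 agree on DName, Diag; apply DName, Diag→PatID and equate their PatID entries. No row becomes fully distinguished — the join is lossy.
Dependency preservation: every FD's attributes lie within a single fragment, so each can be enforced locally — preserved.

lossy but dependency-preserving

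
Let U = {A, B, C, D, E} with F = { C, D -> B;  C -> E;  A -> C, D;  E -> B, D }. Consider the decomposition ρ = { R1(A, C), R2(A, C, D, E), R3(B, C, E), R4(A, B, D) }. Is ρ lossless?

Chase test. Columns are A, B, C, D, E; row i has aⱼ where attribute j ∈ Ri, else bᵢⱼ.
Initial tableau (one row per fragment):
  row 1: a1 b12 a3 b14 b15
  row 2: a1 b22 a3 a4 a5
  row 3: b31 a2 a3 b34 a5
  row 4: a1 a2 b43 a4 b45
Rows 1 and 2 agree on C; apply C→E and equate their E entries.
Rows 1 and 2 agree on A; apply A→C, D and equate their C, D entries.
Rows 1 and 4 agree on A; apply A→C, D and equate their C, D entries.
Rows 1 and 2 agree on E; apply E→B, D and equate their B, D entries.
Rows 1 and 3 agree on E; apply E→B, D and equate their B, D entries.
Rows 1 and 4 agree on C; apply C→E and equate their E entries.
Row 1 is now all distinguished symbols — the join is lossless.

Yes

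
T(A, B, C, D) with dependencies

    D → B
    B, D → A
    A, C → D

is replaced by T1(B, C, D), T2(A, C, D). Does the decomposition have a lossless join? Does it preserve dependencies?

Lossless test: (C, D)⁺ = {A, B, C, D}, which contains all of one fragment — lossless.
Dependency preservation: B, D → A is not contained in any single fragment, but the restricted closure of its left-hand side across the fragments still reaches the right-hand side; the remaining FDs each lie inside some fragment. All dependencies are preserved.

lossless and dependency-preserving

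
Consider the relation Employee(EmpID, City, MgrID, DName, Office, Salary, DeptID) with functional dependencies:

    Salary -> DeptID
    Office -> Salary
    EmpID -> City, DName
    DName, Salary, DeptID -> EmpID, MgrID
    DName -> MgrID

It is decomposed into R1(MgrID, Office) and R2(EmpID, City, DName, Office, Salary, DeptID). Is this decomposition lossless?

No

Common attributes: R1 ∩ R2 = {Office}.
Closure of {Office}: Office → Salary applies, adding Salary; Salary → DeptID applies, adding DeptID. So (Office)⁺ = {Office, Salary, DeptID}.
The closure contains neither all of R1 = {MgrID, Office} nor all of R2 = {EmpID, City, DName, Office, Salary, DeptID}, so the common attributes are not a superkey of either fragment. The join is lossy.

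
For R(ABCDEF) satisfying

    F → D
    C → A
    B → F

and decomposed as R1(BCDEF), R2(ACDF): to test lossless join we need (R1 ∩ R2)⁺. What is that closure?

R1 ∩ R2 = {CDF}.
C → A applies, adding A
Closure: {ACDF}.

ACDF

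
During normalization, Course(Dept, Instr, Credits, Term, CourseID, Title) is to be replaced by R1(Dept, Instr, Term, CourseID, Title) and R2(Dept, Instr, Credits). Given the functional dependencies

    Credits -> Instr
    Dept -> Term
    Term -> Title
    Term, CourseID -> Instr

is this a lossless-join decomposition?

Common attributes: R1 ∩ R2 = {Dept, Instr}.
Closure of {Dept, Instr}: Dept → Term applies, adding Term; Term → Title applies, adding Title. So (Dept, Instr)⁺ = {Dept, Instr, Term, Title}.
The closure contains neither all of R1 = {Dept, Instr, Term, CourseID, Title} nor all of R2 = {Dept, Instr, Credits}, so the common attributes are not a superkey of either fragment. The join is lossy.

No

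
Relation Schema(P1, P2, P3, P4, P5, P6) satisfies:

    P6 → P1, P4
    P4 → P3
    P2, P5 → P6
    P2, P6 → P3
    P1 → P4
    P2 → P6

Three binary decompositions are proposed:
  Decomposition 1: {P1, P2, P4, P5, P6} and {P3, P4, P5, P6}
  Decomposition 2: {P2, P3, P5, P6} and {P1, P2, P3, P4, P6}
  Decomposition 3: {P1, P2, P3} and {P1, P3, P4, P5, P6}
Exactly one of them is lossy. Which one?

Decomposition 1: common = {P4, P5, P6}, closure = {P1, P3, P4, P5, P6} → lossless.
Decomposition 2: common = {P2, P3, P6}, closure = {P1, P2, P3, P4, P6} → lossless.
Decomposition 3: common = {P1, P3}, closure = {P1, P3, P4} → lossy.

Decomposition 3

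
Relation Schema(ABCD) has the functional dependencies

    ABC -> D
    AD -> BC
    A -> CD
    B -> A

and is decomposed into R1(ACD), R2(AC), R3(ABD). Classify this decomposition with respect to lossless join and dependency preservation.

lossless and dependency-preserving

Lossless test (chase): Rows 1 and 3 agree on AD; apply AD→BC and equate their BC entries. Rows 1 and 2 agree on A; apply A→CD and equate their CD entries. Rows 1 and 2 agree on AD; apply AD→BC and equate their BC entries. Row 1 is now all distinguished symbols — the join is lossless.
Dependency preservation: ABC → D; AD → BC are not contained in any single fragment, but the restricted closure of each left-hand side across the fragments still reaches the right-hand side; the remaining FDs each lie inside some fragment. All dependencies are preserved.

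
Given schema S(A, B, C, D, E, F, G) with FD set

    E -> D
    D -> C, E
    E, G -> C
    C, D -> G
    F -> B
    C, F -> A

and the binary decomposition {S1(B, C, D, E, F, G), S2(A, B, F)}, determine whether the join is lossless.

No

Common attributes: S1 ∩ S2 = {B, F}.
No dependency enlarges {B, F}, so (B, F)⁺ = {B, F}.
The closure contains neither all of S1 = {B, C, D, E, F, G} nor all of S2 = {A, B, F}, so the common attributes are not a superkey of either fragment. The join is lossy.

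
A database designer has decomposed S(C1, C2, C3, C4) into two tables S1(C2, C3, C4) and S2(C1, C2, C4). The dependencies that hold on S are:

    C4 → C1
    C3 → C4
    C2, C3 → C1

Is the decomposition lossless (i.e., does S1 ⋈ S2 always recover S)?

Yes

Common attributes: S1 ∩ S2 = {C2, C4}.
Closure of {C2, C4}: C4 → C1 applies, adding C1. So (C2, C4)⁺ = {C1, C2, C4}.
This closure contains every attribute of S2, so S1 ∩ S2 → S2. The join is lossless.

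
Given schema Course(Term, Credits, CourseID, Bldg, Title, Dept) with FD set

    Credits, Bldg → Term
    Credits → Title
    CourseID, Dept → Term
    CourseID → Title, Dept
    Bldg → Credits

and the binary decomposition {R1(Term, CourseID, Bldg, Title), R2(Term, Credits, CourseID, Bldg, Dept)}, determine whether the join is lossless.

Common attributes: R1 ∩ R2 = {Term, CourseID, Bldg}.
Closure of {Term, CourseID, Bldg}: CourseID → Title, Dept applies, adding Title, Dept; Bldg → Credits applies, adding Credits. So (Term, CourseID, Bldg)⁺ = {Term, Credits, CourseID, Bldg, Title, Dept}.
This closure contains every attribute of R1, so R1 ∩ R2 → R1. The join is lossless.

Yes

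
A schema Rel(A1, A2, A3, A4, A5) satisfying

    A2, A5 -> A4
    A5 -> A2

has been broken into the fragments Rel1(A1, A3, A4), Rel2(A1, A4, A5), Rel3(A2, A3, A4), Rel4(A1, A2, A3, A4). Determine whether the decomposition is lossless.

Chase test. Columns are A1, A2, A3, A4, A5; row i has aⱼ where attribute j ∈ Reli, else bᵢⱼ.
Initial tableau (one row per fragment):
  row 1: a1 b12 a3 a4 b15
  row 2: a1 b22 b23 a4 a5
  row 3: b31 a2 a3 a4 b35
  row 4: a1 a2 a3 a4 b45
No row becomes fully distinguished — the join is lossy.

No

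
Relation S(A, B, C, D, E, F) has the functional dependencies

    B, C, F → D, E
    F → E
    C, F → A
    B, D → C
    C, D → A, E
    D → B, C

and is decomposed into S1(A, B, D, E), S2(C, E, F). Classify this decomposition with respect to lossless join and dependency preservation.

lossy and not dependency-preserving

Lossless test: (E)⁺ = {E}, which is a superkey of neither fragment — lossy.
Dependency preservation: the restricted closure of {B, C, F} across the fragments never reaches {D, E}, so B, C, F → D, E cannot be enforced without a join — not preserved.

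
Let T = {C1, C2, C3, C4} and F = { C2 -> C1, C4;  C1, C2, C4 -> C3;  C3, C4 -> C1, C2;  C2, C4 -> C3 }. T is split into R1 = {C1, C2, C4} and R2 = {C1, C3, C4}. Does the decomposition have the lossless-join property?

Common attributes: R1 ∩ R2 = {C1, C4}.
No dependency enlarges {C1, C4}, so (C1, C4)⁺ = {C1, C4}.
The closure contains neither all of R1 = {C1, C2, C4} nor all of R2 = {C1, C3, C4}, so the common attributes are not a superkey of either fragment. The join is lossy.

No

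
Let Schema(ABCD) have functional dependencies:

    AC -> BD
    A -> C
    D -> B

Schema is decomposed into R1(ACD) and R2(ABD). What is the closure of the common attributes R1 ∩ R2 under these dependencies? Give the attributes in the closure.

ABCD

R1 ∩ R2 = {AD}.
A → C applies, adding C
D → B applies, adding B
Closure: {ABCD}.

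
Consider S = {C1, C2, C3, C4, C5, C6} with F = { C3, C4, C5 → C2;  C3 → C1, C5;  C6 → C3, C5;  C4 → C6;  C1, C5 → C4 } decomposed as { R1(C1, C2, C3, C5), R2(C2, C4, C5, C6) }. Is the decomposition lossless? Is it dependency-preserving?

Lossless test: (C2, C5)⁺ = {C2, C5}, which is a superkey of neither fragment — lossy.
Dependency preservation: the restricted closure of {C6} across the fragments never reaches {C3, C5}, so C6 → C3, C5 cannot be enforced without a join — not preserved.

lossy and not dependency-preserving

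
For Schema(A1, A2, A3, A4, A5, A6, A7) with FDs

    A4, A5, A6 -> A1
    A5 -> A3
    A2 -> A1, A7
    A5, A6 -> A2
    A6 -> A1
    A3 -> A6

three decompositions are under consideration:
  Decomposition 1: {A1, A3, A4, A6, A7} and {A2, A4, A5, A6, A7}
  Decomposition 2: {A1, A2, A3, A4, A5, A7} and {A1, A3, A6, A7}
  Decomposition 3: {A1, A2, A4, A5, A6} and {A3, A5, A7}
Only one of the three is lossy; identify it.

Decomposition 1: common = {A4, A6, A7}, closure = {A1, A4, A6, A7} → lossy.
Decomposition 2: common = {A1, A3, A7}, closure = {A1, A3, A6, A7} → lossless.
Decomposition 3: common = {A5}, closure = {A1, A2, A3, A5, A6, A7} → lossless.

Decomposition 1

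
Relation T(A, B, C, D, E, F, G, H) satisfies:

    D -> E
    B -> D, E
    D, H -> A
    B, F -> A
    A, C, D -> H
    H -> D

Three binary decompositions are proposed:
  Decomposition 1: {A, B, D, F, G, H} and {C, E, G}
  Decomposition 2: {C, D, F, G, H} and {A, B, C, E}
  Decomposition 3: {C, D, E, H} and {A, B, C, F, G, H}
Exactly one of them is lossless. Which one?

Decomposition 3

Decomposition 1: common = {G}, closure = {G} → lossy.
Decomposition 2: common = {C}, closure = {C} → lossy.
Decomposition 3: common = {C, H}, closure = {A, C, D, E, H} → lossless.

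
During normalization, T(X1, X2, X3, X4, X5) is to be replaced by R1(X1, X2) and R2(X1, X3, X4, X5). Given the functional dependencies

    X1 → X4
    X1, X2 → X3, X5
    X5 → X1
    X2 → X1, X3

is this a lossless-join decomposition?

Common attributes: R1 ∩ R2 = {X1}.
Closure of {X1}: X1 → X4 applies, adding X4. So (X1)⁺ = {X1, X4}.
The closure contains neither all of R1 = {X1, X2} nor all of R2 = {X1, X3, X4, X5}, so the common attributes are not a superkey of either fragment. The join is lossy.

No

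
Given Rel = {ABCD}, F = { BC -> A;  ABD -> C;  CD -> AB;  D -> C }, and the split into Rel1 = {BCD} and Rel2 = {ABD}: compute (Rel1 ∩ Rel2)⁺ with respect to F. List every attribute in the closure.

Rel1 ∩ Rel2 = {BD}.
D → C applies, adding C
BC → A applies, adding A
Closure: {ABCD}.

ABCD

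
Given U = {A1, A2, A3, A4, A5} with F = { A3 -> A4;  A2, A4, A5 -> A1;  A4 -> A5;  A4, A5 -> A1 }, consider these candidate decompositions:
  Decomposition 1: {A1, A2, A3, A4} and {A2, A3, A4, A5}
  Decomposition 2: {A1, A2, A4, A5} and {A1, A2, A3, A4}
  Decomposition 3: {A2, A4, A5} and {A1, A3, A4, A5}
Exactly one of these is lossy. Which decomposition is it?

Decomposition 3

Decomposition 1: common = {A2, A3, A4}, closure = {A1, A2, A3, A4, A5} → lossless.
Decomposition 2: common = {A1, A2, A4}, closure = {A1, A2, A4, A5} → lossless.
Decomposition 3: common = {A4, A5}, closure = {A1, A4, A5} → lossy.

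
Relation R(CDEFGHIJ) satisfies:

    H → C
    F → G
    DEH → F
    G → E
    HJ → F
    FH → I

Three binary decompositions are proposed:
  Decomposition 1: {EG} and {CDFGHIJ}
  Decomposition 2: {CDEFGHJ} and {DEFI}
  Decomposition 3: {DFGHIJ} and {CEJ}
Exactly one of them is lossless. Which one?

Decomposition 1: common = {G}, closure = {EG} → lossless.
Decomposition 2: common = {DEF}, closure = {DEFG} → lossy.
Decomposition 3: common = {J}, closure = {J} → lossy.

Decomposition 1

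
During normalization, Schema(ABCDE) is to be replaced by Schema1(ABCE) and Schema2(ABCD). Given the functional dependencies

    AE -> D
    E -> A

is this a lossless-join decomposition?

No

Common attributes: Schema1 ∩ Schema2 = {ABC}.
No dependency enlarges {ABC}, so (ABC)⁺ = {ABC}.
The closure contains neither all of Schema1 = {ABCE} nor all of Schema2 = {ABCD}, so the common attributes are not a superkey of either fragment. The join is lossy.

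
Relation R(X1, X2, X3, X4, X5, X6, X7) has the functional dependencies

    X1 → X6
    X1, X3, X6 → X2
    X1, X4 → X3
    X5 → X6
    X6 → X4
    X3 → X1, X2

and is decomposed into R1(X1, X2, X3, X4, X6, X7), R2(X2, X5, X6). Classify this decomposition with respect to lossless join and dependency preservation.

lossy but dependency-preserving

Lossless test: (X2, X6)⁺ = {X2, X4, X6}, which is a superkey of neither fragment — lossy.
Dependency preservation: every FD's attributes lie within a single fragment, so each can be enforced locally — preserved.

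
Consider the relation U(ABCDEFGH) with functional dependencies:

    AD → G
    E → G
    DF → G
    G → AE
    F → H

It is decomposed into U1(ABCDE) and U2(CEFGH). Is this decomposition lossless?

No

Common attributes: U1 ∩ U2 = {CE}.
Closure of {CE}: E → G applies, adding G; G → AE applies, adding A. So (CE)⁺ = {ACEG}.
The closure contains neither all of U1 = {ABCDE} nor all of U2 = {CEFGH}, so the common attributes are not a superkey of either fragment. The join is lossy.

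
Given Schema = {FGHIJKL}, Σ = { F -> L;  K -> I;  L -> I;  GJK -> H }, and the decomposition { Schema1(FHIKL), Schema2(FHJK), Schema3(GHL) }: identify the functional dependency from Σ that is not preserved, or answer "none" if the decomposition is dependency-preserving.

GJK -> H

Check GJK → H: no single fragment contains all of {GHJK}, and the restricted closure of {GJK} across the fragments never reaches {H}.
F → L is preserved.
K → I is preserved.
L → I is preserved.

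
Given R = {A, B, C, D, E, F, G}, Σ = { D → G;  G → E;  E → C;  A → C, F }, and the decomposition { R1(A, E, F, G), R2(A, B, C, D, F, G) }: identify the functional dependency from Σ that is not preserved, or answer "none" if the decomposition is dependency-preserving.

E → C

Check E → C: no single fragment contains all of {C, E}, and the restricted closure of {E} across the fragments never reaches {C}.
D → G is preserved.
G → E is preserved.
A → C, F is preserved.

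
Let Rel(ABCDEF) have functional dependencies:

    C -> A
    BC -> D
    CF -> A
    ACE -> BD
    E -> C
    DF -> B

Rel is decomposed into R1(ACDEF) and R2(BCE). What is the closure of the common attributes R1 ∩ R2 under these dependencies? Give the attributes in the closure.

ABCDE

R1 ∩ R2 = {CE}.
C → A applies, adding A
ACE → BD applies, adding BD
Closure: {ABCDE}.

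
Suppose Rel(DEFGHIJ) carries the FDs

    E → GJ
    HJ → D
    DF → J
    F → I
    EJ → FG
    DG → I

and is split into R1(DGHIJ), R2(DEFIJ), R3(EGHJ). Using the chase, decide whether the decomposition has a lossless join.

Chase test. Columns are DEFGHIJ; row i has aⱼ where attribute j ∈ Ri, else bᵢⱼ.
Initial tableau (one row per fragment):
  row 1: a1 b12 b13 a4 a5 a6 a7
  row 2: a1 a2 a3 b24 b25 a6 a7
  row 3: b31 a2 b33 a4 a5 b36 a7
Rows 2 and 3 agree on E; apply E→GJ and equate their GJ entries.
Rows 1 and 3 agree on HJ; apply HJ→D and equate their D entries.
Rows 2 and 3 agree on EJ; apply EJ→FG and equate their FG entries.
Rows 1 and 3 agree on DG; apply DG→I and equate their I entries.
Row 3 is now all distinguished symbols — the join is lossless.

Yes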